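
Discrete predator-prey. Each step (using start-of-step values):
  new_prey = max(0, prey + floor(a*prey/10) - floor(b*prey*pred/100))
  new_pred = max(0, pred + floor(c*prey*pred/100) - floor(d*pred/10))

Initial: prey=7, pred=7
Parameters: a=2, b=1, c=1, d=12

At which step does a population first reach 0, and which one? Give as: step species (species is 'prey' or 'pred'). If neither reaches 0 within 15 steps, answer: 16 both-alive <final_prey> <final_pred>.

Answer: 1 pred

Derivation:
Step 1: prey: 7+1-0=8; pred: 7+0-8=0
First extinction: pred at step 1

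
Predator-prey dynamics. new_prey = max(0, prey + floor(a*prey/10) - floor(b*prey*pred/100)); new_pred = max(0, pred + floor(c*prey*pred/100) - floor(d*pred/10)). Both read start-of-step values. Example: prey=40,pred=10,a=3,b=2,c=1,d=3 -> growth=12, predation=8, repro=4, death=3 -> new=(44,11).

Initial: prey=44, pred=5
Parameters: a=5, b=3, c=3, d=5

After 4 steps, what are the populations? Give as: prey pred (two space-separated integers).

Answer: 0 140

Derivation:
Step 1: prey: 44+22-6=60; pred: 5+6-2=9
Step 2: prey: 60+30-16=74; pred: 9+16-4=21
Step 3: prey: 74+37-46=65; pred: 21+46-10=57
Step 4: prey: 65+32-111=0; pred: 57+111-28=140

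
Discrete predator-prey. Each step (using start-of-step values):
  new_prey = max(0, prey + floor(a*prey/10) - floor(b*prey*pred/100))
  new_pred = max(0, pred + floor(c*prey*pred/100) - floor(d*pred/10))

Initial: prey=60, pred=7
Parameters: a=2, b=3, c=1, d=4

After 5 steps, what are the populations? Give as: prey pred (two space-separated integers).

Answer: 30 14

Derivation:
Step 1: prey: 60+12-12=60; pred: 7+4-2=9
Step 2: prey: 60+12-16=56; pred: 9+5-3=11
Step 3: prey: 56+11-18=49; pred: 11+6-4=13
Step 4: prey: 49+9-19=39; pred: 13+6-5=14
Step 5: prey: 39+7-16=30; pred: 14+5-5=14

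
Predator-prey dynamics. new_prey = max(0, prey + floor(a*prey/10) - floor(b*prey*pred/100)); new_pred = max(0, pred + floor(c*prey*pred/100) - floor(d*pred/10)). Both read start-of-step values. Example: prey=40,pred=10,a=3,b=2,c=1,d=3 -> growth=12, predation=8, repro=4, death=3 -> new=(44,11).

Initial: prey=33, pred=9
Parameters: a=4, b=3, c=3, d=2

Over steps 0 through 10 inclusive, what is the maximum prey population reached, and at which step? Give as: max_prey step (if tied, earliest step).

Answer: 38 1

Derivation:
Step 1: prey: 33+13-8=38; pred: 9+8-1=16
Step 2: prey: 38+15-18=35; pred: 16+18-3=31
Step 3: prey: 35+14-32=17; pred: 31+32-6=57
Step 4: prey: 17+6-29=0; pred: 57+29-11=75
Step 5: prey: 0+0-0=0; pred: 75+0-15=60
Step 6: prey: 0+0-0=0; pred: 60+0-12=48
Step 7: prey: 0+0-0=0; pred: 48+0-9=39
Step 8: prey: 0+0-0=0; pred: 39+0-7=32
Step 9: prey: 0+0-0=0; pred: 32+0-6=26
Step 10: prey: 0+0-0=0; pred: 26+0-5=21
Max prey = 38 at step 1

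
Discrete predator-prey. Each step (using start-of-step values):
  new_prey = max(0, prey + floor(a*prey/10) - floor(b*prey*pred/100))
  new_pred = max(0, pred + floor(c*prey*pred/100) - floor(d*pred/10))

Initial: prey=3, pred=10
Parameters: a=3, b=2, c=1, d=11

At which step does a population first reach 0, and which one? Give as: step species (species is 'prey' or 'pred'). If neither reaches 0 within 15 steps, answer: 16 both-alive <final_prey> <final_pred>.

Step 1: prey: 3+0-0=3; pred: 10+0-11=0
First extinction: pred at step 1

Answer: 1 pred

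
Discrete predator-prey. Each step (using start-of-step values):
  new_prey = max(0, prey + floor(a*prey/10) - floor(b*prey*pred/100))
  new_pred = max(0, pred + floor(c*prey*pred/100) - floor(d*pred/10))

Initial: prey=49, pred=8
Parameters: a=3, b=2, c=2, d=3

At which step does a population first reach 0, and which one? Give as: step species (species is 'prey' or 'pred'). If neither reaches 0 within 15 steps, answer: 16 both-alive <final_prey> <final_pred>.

Answer: 5 prey

Derivation:
Step 1: prey: 49+14-7=56; pred: 8+7-2=13
Step 2: prey: 56+16-14=58; pred: 13+14-3=24
Step 3: prey: 58+17-27=48; pred: 24+27-7=44
Step 4: prey: 48+14-42=20; pred: 44+42-13=73
Step 5: prey: 20+6-29=0; pred: 73+29-21=81
First extinction: prey at step 5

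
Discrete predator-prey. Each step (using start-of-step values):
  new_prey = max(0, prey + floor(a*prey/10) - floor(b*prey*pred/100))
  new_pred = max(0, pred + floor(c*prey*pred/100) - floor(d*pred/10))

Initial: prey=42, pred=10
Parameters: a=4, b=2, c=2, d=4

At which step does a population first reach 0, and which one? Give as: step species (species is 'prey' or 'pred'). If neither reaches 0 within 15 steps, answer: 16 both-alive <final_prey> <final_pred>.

Step 1: prey: 42+16-8=50; pred: 10+8-4=14
Step 2: prey: 50+20-14=56; pred: 14+14-5=23
Step 3: prey: 56+22-25=53; pred: 23+25-9=39
Step 4: prey: 53+21-41=33; pred: 39+41-15=65
Step 5: prey: 33+13-42=4; pred: 65+42-26=81
Step 6: prey: 4+1-6=0; pred: 81+6-32=55
First extinction: prey at step 6

Answer: 6 prey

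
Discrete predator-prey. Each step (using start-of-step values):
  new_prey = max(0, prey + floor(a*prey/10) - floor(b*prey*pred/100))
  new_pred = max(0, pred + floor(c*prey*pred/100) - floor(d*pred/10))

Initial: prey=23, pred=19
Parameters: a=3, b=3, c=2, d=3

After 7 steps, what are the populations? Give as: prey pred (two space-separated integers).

Step 1: prey: 23+6-13=16; pred: 19+8-5=22
Step 2: prey: 16+4-10=10; pred: 22+7-6=23
Step 3: prey: 10+3-6=7; pred: 23+4-6=21
Step 4: prey: 7+2-4=5; pred: 21+2-6=17
Step 5: prey: 5+1-2=4; pred: 17+1-5=13
Step 6: prey: 4+1-1=4; pred: 13+1-3=11
Step 7: prey: 4+1-1=4; pred: 11+0-3=8

Answer: 4 8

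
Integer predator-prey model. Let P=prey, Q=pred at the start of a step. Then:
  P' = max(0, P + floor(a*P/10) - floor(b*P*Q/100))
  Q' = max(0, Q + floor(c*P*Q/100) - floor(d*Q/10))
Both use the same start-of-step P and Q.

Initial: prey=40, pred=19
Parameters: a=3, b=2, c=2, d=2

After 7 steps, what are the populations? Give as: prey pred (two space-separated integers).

Step 1: prey: 40+12-15=37; pred: 19+15-3=31
Step 2: prey: 37+11-22=26; pred: 31+22-6=47
Step 3: prey: 26+7-24=9; pred: 47+24-9=62
Step 4: prey: 9+2-11=0; pred: 62+11-12=61
Step 5: prey: 0+0-0=0; pred: 61+0-12=49
Step 6: prey: 0+0-0=0; pred: 49+0-9=40
Step 7: prey: 0+0-0=0; pred: 40+0-8=32

Answer: 0 32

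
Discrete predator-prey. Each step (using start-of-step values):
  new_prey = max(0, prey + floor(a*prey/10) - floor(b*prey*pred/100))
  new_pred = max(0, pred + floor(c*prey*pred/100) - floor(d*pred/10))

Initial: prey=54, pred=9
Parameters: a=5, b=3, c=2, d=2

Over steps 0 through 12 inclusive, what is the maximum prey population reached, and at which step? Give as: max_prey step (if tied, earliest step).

Step 1: prey: 54+27-14=67; pred: 9+9-1=17
Step 2: prey: 67+33-34=66; pred: 17+22-3=36
Step 3: prey: 66+33-71=28; pred: 36+47-7=76
Step 4: prey: 28+14-63=0; pred: 76+42-15=103
Step 5: prey: 0+0-0=0; pred: 103+0-20=83
Step 6: prey: 0+0-0=0; pred: 83+0-16=67
Step 7: prey: 0+0-0=0; pred: 67+0-13=54
Step 8: prey: 0+0-0=0; pred: 54+0-10=44
Step 9: prey: 0+0-0=0; pred: 44+0-8=36
Step 10: prey: 0+0-0=0; pred: 36+0-7=29
Step 11: prey: 0+0-0=0; pred: 29+0-5=24
Step 12: prey: 0+0-0=0; pred: 24+0-4=20
Max prey = 67 at step 1

Answer: 67 1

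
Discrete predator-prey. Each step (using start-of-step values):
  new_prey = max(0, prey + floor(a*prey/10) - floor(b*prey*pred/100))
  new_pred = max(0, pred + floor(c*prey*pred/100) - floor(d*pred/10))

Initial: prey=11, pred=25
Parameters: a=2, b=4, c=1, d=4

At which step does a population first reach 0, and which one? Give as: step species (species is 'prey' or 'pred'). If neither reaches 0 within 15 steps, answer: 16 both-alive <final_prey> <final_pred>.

Answer: 16 both-alive 1 2

Derivation:
Step 1: prey: 11+2-11=2; pred: 25+2-10=17
Step 2: prey: 2+0-1=1; pred: 17+0-6=11
Step 3: prey: 1+0-0=1; pred: 11+0-4=7
Step 4: prey: 1+0-0=1; pred: 7+0-2=5
Step 5: prey: 1+0-0=1; pred: 5+0-2=3
Step 6: prey: 1+0-0=1; pred: 3+0-1=2
Step 7: prey: 1+0-0=1; pred: 2+0-0=2
Steps 8-15: state stable at prey=1, pred=2 (no change)
No extinction within 15 steps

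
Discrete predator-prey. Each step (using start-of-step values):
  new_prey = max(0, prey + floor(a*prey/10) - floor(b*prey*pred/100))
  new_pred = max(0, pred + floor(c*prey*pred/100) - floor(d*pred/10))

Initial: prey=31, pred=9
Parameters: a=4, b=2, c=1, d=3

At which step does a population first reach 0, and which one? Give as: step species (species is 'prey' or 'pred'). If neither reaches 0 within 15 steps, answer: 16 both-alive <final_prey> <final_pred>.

Answer: 16 both-alive 1 9

Derivation:
Step 1: prey: 31+12-5=38; pred: 9+2-2=9
Step 2: prey: 38+15-6=47; pred: 9+3-2=10
Step 3: prey: 47+18-9=56; pred: 10+4-3=11
Step 4: prey: 56+22-12=66; pred: 11+6-3=14
Step 5: prey: 66+26-18=74; pred: 14+9-4=19
Step 6: prey: 74+29-28=75; pred: 19+14-5=28
Step 7: prey: 75+30-42=63; pred: 28+21-8=41
Step 8: prey: 63+25-51=37; pred: 41+25-12=54
Step 9: prey: 37+14-39=12; pred: 54+19-16=57
Step 10: prey: 12+4-13=3; pred: 57+6-17=46
Step 11: prey: 3+1-2=2; pred: 46+1-13=34
Step 12: prey: 2+0-1=1; pred: 34+0-10=24
Step 13: prey: 1+0-0=1; pred: 24+0-7=17
Step 14: prey: 1+0-0=1; pred: 17+0-5=12
Step 15: prey: 1+0-0=1; pred: 12+0-3=9
No extinction within 15 steps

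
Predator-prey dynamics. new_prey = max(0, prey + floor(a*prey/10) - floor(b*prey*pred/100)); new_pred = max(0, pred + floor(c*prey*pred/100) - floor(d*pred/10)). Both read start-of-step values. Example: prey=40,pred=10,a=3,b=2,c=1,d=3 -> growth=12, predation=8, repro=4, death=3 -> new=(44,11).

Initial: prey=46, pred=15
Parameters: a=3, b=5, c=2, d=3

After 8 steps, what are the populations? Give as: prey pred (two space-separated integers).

Answer: 0 5

Derivation:
Step 1: prey: 46+13-34=25; pred: 15+13-4=24
Step 2: prey: 25+7-30=2; pred: 24+12-7=29
Step 3: prey: 2+0-2=0; pred: 29+1-8=22
Step 4: prey: 0+0-0=0; pred: 22+0-6=16
Step 5: prey: 0+0-0=0; pred: 16+0-4=12
Step 6: prey: 0+0-0=0; pred: 12+0-3=9
Step 7: prey: 0+0-0=0; pred: 9+0-2=7
Step 8: prey: 0+0-0=0; pred: 7+0-2=5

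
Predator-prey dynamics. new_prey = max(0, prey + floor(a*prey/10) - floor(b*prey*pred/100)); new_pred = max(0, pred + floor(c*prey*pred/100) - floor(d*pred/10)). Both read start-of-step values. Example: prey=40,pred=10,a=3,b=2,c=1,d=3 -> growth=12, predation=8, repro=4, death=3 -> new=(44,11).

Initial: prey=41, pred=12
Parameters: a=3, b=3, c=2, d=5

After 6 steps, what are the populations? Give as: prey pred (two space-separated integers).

Step 1: prey: 41+12-14=39; pred: 12+9-6=15
Step 2: prey: 39+11-17=33; pred: 15+11-7=19
Step 3: prey: 33+9-18=24; pred: 19+12-9=22
Step 4: prey: 24+7-15=16; pred: 22+10-11=21
Step 5: prey: 16+4-10=10; pred: 21+6-10=17
Step 6: prey: 10+3-5=8; pred: 17+3-8=12

Answer: 8 12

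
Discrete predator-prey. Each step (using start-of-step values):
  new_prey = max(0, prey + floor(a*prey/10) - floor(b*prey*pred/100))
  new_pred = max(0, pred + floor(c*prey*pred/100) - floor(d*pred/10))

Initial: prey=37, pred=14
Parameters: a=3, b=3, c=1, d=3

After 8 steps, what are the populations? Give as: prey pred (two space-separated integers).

Step 1: prey: 37+11-15=33; pred: 14+5-4=15
Step 2: prey: 33+9-14=28; pred: 15+4-4=15
Step 3: prey: 28+8-12=24; pred: 15+4-4=15
Step 4: prey: 24+7-10=21; pred: 15+3-4=14
Step 5: prey: 21+6-8=19; pred: 14+2-4=12
Step 6: prey: 19+5-6=18; pred: 12+2-3=11
Step 7: prey: 18+5-5=18; pred: 11+1-3=9
Step 8: prey: 18+5-4=19; pred: 9+1-2=8

Answer: 19 8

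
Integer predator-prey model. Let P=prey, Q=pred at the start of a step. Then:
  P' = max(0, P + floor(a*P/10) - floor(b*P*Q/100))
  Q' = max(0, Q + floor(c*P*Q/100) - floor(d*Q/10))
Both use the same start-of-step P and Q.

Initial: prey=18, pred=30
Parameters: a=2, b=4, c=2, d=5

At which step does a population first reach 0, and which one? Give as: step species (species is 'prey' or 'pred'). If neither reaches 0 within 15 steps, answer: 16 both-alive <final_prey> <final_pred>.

Step 1: prey: 18+3-21=0; pred: 30+10-15=25
First extinction: prey at step 1

Answer: 1 prey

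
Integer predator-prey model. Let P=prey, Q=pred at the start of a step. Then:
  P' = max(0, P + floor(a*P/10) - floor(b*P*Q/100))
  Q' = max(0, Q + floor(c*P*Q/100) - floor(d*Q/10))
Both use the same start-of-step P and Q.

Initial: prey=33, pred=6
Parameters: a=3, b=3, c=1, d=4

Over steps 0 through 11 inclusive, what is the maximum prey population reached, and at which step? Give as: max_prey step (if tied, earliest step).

Step 1: prey: 33+9-5=37; pred: 6+1-2=5
Step 2: prey: 37+11-5=43; pred: 5+1-2=4
Step 3: prey: 43+12-5=50; pred: 4+1-1=4
Step 4: prey: 50+15-6=59; pred: 4+2-1=5
Step 5: prey: 59+17-8=68; pred: 5+2-2=5
Step 6: prey: 68+20-10=78; pred: 5+3-2=6
Step 7: prey: 78+23-14=87; pred: 6+4-2=8
Step 8: prey: 87+26-20=93; pred: 8+6-3=11
Step 9: prey: 93+27-30=90; pred: 11+10-4=17
Step 10: prey: 90+27-45=72; pred: 17+15-6=26
Step 11: prey: 72+21-56=37; pred: 26+18-10=34
Max prey = 93 at step 8

Answer: 93 8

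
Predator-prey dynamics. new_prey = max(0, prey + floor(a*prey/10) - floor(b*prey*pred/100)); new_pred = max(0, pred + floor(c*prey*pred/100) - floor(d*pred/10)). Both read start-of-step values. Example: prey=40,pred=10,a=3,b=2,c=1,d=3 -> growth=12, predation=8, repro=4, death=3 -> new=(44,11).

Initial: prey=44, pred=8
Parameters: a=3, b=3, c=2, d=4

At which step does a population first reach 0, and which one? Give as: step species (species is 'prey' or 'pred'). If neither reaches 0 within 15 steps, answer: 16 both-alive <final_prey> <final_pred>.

Answer: 16 both-alive 1 2

Derivation:
Step 1: prey: 44+13-10=47; pred: 8+7-3=12
Step 2: prey: 47+14-16=45; pred: 12+11-4=19
Step 3: prey: 45+13-25=33; pred: 19+17-7=29
Step 4: prey: 33+9-28=14; pred: 29+19-11=37
Step 5: prey: 14+4-15=3; pred: 37+10-14=33
Step 6: prey: 3+0-2=1; pred: 33+1-13=21
Step 7: prey: 1+0-0=1; pred: 21+0-8=13
Step 8: prey: 1+0-0=1; pred: 13+0-5=8
Step 9: prey: 1+0-0=1; pred: 8+0-3=5
Step 10: prey: 1+0-0=1; pred: 5+0-2=3
Step 11: prey: 1+0-0=1; pred: 3+0-1=2
Step 12: prey: 1+0-0=1; pred: 2+0-0=2
Steps 13-15: state stable at prey=1, pred=2 (no change)
No extinction within 15 steps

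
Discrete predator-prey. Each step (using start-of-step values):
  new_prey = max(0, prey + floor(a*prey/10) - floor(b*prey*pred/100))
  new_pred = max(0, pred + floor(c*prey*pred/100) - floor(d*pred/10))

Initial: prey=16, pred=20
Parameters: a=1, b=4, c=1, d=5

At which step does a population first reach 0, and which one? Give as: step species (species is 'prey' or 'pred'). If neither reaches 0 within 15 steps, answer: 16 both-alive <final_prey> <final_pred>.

Answer: 16 both-alive 3 1

Derivation:
Step 1: prey: 16+1-12=5; pred: 20+3-10=13
Step 2: prey: 5+0-2=3; pred: 13+0-6=7
Step 3: prey: 3+0-0=3; pred: 7+0-3=4
Step 4: prey: 3+0-0=3; pred: 4+0-2=2
Step 5: prey: 3+0-0=3; pred: 2+0-1=1
Step 6: prey: 3+0-0=3; pred: 1+0-0=1
Steps 7-15: state stable at prey=3, pred=1 (no change)
No extinction within 15 steps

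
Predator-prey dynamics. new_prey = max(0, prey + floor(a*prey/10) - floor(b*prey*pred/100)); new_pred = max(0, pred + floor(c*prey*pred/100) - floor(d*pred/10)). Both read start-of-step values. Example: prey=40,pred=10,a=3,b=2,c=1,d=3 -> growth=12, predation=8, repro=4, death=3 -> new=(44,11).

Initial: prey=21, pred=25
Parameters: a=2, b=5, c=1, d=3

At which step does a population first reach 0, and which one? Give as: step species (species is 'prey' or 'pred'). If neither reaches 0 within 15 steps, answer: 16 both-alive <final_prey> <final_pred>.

Step 1: prey: 21+4-26=0; pred: 25+5-7=23
First extinction: prey at step 1

Answer: 1 prey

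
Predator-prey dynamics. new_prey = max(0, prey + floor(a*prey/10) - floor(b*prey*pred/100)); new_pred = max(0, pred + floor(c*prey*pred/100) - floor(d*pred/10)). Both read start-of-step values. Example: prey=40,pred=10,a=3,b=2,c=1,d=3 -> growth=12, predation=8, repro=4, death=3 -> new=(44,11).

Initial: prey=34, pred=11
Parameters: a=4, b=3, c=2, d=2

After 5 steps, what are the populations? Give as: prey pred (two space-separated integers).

Answer: 1 43

Derivation:
Step 1: prey: 34+13-11=36; pred: 11+7-2=16
Step 2: prey: 36+14-17=33; pred: 16+11-3=24
Step 3: prey: 33+13-23=23; pred: 24+15-4=35
Step 4: prey: 23+9-24=8; pred: 35+16-7=44
Step 5: prey: 8+3-10=1; pred: 44+7-8=43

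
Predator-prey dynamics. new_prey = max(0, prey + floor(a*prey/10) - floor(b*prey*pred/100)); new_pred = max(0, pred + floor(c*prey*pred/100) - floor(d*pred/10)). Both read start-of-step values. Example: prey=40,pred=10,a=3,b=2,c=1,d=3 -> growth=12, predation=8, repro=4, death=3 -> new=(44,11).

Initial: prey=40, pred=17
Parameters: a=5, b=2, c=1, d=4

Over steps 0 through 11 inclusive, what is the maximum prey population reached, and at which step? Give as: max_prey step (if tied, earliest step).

Answer: 70 5

Derivation:
Step 1: prey: 40+20-13=47; pred: 17+6-6=17
Step 2: prey: 47+23-15=55; pred: 17+7-6=18
Step 3: prey: 55+27-19=63; pred: 18+9-7=20
Step 4: prey: 63+31-25=69; pred: 20+12-8=24
Step 5: prey: 69+34-33=70; pred: 24+16-9=31
Step 6: prey: 70+35-43=62; pred: 31+21-12=40
Step 7: prey: 62+31-49=44; pred: 40+24-16=48
Step 8: prey: 44+22-42=24; pred: 48+21-19=50
Step 9: prey: 24+12-24=12; pred: 50+12-20=42
Step 10: prey: 12+6-10=8; pred: 42+5-16=31
Step 11: prey: 8+4-4=8; pred: 31+2-12=21
Max prey = 70 at step 5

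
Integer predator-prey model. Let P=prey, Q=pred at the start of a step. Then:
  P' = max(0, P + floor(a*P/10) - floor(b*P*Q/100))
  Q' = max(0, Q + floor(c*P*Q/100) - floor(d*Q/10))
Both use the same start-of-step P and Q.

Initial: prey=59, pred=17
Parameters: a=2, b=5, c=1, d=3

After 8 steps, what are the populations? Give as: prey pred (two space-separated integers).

Step 1: prey: 59+11-50=20; pred: 17+10-5=22
Step 2: prey: 20+4-22=2; pred: 22+4-6=20
Step 3: prey: 2+0-2=0; pred: 20+0-6=14
Step 4: prey: 0+0-0=0; pred: 14+0-4=10
Step 5: prey: 0+0-0=0; pred: 10+0-3=7
Step 6: prey: 0+0-0=0; pred: 7+0-2=5
Step 7: prey: 0+0-0=0; pred: 5+0-1=4
Step 8: prey: 0+0-0=0; pred: 4+0-1=3

Answer: 0 3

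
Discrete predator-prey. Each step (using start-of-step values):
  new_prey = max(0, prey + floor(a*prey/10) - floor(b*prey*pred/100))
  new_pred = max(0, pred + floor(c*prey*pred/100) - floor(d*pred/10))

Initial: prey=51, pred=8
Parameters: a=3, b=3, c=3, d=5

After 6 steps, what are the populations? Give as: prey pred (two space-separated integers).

Answer: 0 14

Derivation:
Step 1: prey: 51+15-12=54; pred: 8+12-4=16
Step 2: prey: 54+16-25=45; pred: 16+25-8=33
Step 3: prey: 45+13-44=14; pred: 33+44-16=61
Step 4: prey: 14+4-25=0; pred: 61+25-30=56
Step 5: prey: 0+0-0=0; pred: 56+0-28=28
Step 6: prey: 0+0-0=0; pred: 28+0-14=14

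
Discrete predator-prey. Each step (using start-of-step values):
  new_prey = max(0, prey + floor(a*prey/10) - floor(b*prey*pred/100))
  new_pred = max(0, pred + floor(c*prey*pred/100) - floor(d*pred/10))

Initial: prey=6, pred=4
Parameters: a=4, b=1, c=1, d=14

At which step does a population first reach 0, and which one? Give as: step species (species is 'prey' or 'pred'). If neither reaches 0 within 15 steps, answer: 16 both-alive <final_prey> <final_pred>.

Answer: 1 pred

Derivation:
Step 1: prey: 6+2-0=8; pred: 4+0-5=0
First extinction: pred at step 1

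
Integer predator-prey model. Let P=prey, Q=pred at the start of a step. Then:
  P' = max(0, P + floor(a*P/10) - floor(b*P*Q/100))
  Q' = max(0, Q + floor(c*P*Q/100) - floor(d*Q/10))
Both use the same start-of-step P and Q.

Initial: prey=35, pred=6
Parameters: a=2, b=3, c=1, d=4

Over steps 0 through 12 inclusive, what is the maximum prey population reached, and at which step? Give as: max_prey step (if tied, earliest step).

Step 1: prey: 35+7-6=36; pred: 6+2-2=6
Step 2: prey: 36+7-6=37; pred: 6+2-2=6
Step 3: prey: 37+7-6=38; pred: 6+2-2=6
Step 4: prey: 38+7-6=39; pred: 6+2-2=6
Step 5: prey: 39+7-7=39; pred: 6+2-2=6
Step 6: prey: 39+7-7=39; pred: 6+2-2=6
Step 7: prey: 39+7-7=39; pred: 6+2-2=6
Step 8: prey: 39+7-7=39; pred: 6+2-2=6
Step 9: prey: 39+7-7=39; pred: 6+2-2=6
Step 10: prey: 39+7-7=39; pred: 6+2-2=6
Step 11: prey: 39+7-7=39; pred: 6+2-2=6
Step 12: prey: 39+7-7=39; pred: 6+2-2=6
Max prey = 39 at step 4

Answer: 39 4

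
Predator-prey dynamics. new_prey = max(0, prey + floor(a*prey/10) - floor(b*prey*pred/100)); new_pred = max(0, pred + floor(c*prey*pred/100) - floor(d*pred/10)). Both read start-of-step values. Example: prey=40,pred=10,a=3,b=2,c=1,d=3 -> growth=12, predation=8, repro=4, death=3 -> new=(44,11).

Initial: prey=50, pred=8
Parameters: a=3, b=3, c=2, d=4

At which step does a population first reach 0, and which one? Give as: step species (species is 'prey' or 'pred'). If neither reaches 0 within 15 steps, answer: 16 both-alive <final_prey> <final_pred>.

Answer: 16 both-alive 1 2

Derivation:
Step 1: prey: 50+15-12=53; pred: 8+8-3=13
Step 2: prey: 53+15-20=48; pred: 13+13-5=21
Step 3: prey: 48+14-30=32; pred: 21+20-8=33
Step 4: prey: 32+9-31=10; pred: 33+21-13=41
Step 5: prey: 10+3-12=1; pred: 41+8-16=33
Step 6: prey: 1+0-0=1; pred: 33+0-13=20
Step 7: prey: 1+0-0=1; pred: 20+0-8=12
Step 8: prey: 1+0-0=1; pred: 12+0-4=8
Step 9: prey: 1+0-0=1; pred: 8+0-3=5
Step 10: prey: 1+0-0=1; pred: 5+0-2=3
Step 11: prey: 1+0-0=1; pred: 3+0-1=2
Step 12: prey: 1+0-0=1; pred: 2+0-0=2
Steps 13-15: state stable at prey=1, pred=2 (no change)
No extinction within 15 steps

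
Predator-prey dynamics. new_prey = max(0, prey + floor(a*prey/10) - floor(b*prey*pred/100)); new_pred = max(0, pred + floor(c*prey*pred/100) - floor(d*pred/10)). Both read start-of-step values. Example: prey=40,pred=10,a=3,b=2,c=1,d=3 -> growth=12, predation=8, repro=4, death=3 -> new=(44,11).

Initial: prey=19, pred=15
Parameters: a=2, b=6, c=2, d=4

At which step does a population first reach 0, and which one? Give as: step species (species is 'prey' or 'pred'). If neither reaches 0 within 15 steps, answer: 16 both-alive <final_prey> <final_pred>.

Step 1: prey: 19+3-17=5; pred: 15+5-6=14
Step 2: prey: 5+1-4=2; pred: 14+1-5=10
Step 3: prey: 2+0-1=1; pred: 10+0-4=6
Step 4: prey: 1+0-0=1; pred: 6+0-2=4
Step 5: prey: 1+0-0=1; pred: 4+0-1=3
Step 6: prey: 1+0-0=1; pred: 3+0-1=2
Step 7: prey: 1+0-0=1; pred: 2+0-0=2
Steps 8-15: state stable at prey=1, pred=2 (no change)
No extinction within 15 steps

Answer: 16 both-alive 1 2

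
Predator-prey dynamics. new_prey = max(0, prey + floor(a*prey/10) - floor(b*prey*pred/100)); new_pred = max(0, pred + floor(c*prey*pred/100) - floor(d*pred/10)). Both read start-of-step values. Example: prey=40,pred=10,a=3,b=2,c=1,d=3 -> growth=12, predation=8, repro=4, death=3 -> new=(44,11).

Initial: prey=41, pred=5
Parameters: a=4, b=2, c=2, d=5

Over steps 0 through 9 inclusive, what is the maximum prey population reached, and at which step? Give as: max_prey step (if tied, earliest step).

Answer: 79 3

Derivation:
Step 1: prey: 41+16-4=53; pred: 5+4-2=7
Step 2: prey: 53+21-7=67; pred: 7+7-3=11
Step 3: prey: 67+26-14=79; pred: 11+14-5=20
Step 4: prey: 79+31-31=79; pred: 20+31-10=41
Step 5: prey: 79+31-64=46; pred: 41+64-20=85
Step 6: prey: 46+18-78=0; pred: 85+78-42=121
Step 7: prey: 0+0-0=0; pred: 121+0-60=61
Step 8: prey: 0+0-0=0; pred: 61+0-30=31
Step 9: prey: 0+0-0=0; pred: 31+0-15=16
Max prey = 79 at step 3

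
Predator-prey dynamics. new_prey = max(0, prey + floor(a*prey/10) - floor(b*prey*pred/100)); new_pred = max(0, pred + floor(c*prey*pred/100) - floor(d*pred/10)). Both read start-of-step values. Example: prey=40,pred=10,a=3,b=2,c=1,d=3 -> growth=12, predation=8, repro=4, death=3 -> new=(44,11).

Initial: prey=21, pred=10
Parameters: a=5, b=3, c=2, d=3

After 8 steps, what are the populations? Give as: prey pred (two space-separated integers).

Answer: 3 31

Derivation:
Step 1: prey: 21+10-6=25; pred: 10+4-3=11
Step 2: prey: 25+12-8=29; pred: 11+5-3=13
Step 3: prey: 29+14-11=32; pred: 13+7-3=17
Step 4: prey: 32+16-16=32; pred: 17+10-5=22
Step 5: prey: 32+16-21=27; pred: 22+14-6=30
Step 6: prey: 27+13-24=16; pred: 30+16-9=37
Step 7: prey: 16+8-17=7; pred: 37+11-11=37
Step 8: prey: 7+3-7=3; pred: 37+5-11=31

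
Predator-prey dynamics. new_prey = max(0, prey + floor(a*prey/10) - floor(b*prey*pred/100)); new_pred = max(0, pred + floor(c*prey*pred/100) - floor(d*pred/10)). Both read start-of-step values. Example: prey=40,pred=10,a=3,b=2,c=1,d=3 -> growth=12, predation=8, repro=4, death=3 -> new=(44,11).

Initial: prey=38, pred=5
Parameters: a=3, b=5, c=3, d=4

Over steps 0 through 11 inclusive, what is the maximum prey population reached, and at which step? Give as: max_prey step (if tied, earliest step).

Answer: 40 1

Derivation:
Step 1: prey: 38+11-9=40; pred: 5+5-2=8
Step 2: prey: 40+12-16=36; pred: 8+9-3=14
Step 3: prey: 36+10-25=21; pred: 14+15-5=24
Step 4: prey: 21+6-25=2; pred: 24+15-9=30
Step 5: prey: 2+0-3=0; pred: 30+1-12=19
Step 6: prey: 0+0-0=0; pred: 19+0-7=12
Step 7: prey: 0+0-0=0; pred: 12+0-4=8
Step 8: prey: 0+0-0=0; pred: 8+0-3=5
Step 9: prey: 0+0-0=0; pred: 5+0-2=3
Step 10: prey: 0+0-0=0; pred: 3+0-1=2
Step 11: prey: 0+0-0=0; pred: 2+0-0=2
Max prey = 40 at step 1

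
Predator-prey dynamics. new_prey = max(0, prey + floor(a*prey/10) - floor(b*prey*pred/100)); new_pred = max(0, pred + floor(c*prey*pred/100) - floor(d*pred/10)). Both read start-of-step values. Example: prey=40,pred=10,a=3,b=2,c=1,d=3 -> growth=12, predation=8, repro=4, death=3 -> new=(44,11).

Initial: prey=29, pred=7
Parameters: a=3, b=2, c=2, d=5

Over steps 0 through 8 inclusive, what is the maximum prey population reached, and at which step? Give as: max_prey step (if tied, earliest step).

Answer: 45 4

Derivation:
Step 1: prey: 29+8-4=33; pred: 7+4-3=8
Step 2: prey: 33+9-5=37; pred: 8+5-4=9
Step 3: prey: 37+11-6=42; pred: 9+6-4=11
Step 4: prey: 42+12-9=45; pred: 11+9-5=15
Step 5: prey: 45+13-13=45; pred: 15+13-7=21
Step 6: prey: 45+13-18=40; pred: 21+18-10=29
Step 7: prey: 40+12-23=29; pred: 29+23-14=38
Step 8: prey: 29+8-22=15; pred: 38+22-19=41
Max prey = 45 at step 4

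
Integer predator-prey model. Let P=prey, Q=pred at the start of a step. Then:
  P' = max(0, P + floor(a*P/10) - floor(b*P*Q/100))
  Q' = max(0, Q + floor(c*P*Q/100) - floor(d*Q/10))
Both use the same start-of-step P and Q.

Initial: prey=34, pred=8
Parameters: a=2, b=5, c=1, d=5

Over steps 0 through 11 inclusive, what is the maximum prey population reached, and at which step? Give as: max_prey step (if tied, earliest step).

Answer: 71 11

Derivation:
Step 1: prey: 34+6-13=27; pred: 8+2-4=6
Step 2: prey: 27+5-8=24; pred: 6+1-3=4
Step 3: prey: 24+4-4=24; pred: 4+0-2=2
Step 4: prey: 24+4-2=26; pred: 2+0-1=1
Step 5: prey: 26+5-1=30; pred: 1+0-0=1
Step 6: prey: 30+6-1=35; pred: 1+0-0=1
Step 7: prey: 35+7-1=41; pred: 1+0-0=1
Step 8: prey: 41+8-2=47; pred: 1+0-0=1
Step 9: prey: 47+9-2=54; pred: 1+0-0=1
Step 10: prey: 54+10-2=62; pred: 1+0-0=1
Step 11: prey: 62+12-3=71; pred: 1+0-0=1
Max prey = 71 at step 11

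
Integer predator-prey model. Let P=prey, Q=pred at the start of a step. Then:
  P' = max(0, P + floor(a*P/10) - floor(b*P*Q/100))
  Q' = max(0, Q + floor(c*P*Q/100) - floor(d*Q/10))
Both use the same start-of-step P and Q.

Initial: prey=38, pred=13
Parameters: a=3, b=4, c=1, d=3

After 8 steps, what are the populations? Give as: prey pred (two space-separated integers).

Step 1: prey: 38+11-19=30; pred: 13+4-3=14
Step 2: prey: 30+9-16=23; pred: 14+4-4=14
Step 3: prey: 23+6-12=17; pred: 14+3-4=13
Step 4: prey: 17+5-8=14; pred: 13+2-3=12
Step 5: prey: 14+4-6=12; pred: 12+1-3=10
Step 6: prey: 12+3-4=11; pred: 10+1-3=8
Step 7: prey: 11+3-3=11; pred: 8+0-2=6
Step 8: prey: 11+3-2=12; pred: 6+0-1=5

Answer: 12 5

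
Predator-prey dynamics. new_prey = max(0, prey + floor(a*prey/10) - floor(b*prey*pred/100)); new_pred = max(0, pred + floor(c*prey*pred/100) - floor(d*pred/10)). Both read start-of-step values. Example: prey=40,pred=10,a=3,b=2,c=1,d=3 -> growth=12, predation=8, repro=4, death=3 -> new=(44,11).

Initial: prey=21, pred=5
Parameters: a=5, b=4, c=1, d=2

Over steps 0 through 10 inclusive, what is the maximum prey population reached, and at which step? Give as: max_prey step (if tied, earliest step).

Answer: 90 7

Derivation:
Step 1: prey: 21+10-4=27; pred: 5+1-1=5
Step 2: prey: 27+13-5=35; pred: 5+1-1=5
Step 3: prey: 35+17-7=45; pred: 5+1-1=5
Step 4: prey: 45+22-9=58; pred: 5+2-1=6
Step 5: prey: 58+29-13=74; pred: 6+3-1=8
Step 6: prey: 74+37-23=88; pred: 8+5-1=12
Step 7: prey: 88+44-42=90; pred: 12+10-2=20
Step 8: prey: 90+45-72=63; pred: 20+18-4=34
Step 9: prey: 63+31-85=9; pred: 34+21-6=49
Step 10: prey: 9+4-17=0; pred: 49+4-9=44
Max prey = 90 at step 7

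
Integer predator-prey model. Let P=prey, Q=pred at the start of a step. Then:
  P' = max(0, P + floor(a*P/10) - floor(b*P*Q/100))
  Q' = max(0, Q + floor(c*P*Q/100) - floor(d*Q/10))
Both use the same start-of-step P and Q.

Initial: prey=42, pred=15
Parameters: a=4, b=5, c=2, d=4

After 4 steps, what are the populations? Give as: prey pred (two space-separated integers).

Step 1: prey: 42+16-31=27; pred: 15+12-6=21
Step 2: prey: 27+10-28=9; pred: 21+11-8=24
Step 3: prey: 9+3-10=2; pred: 24+4-9=19
Step 4: prey: 2+0-1=1; pred: 19+0-7=12

Answer: 1 12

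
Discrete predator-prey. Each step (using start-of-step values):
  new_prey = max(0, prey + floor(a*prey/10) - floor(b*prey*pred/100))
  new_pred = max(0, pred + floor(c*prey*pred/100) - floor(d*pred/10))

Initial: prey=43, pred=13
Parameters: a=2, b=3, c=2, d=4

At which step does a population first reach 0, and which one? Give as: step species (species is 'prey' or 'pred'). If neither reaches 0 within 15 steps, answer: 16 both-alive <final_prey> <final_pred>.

Step 1: prey: 43+8-16=35; pred: 13+11-5=19
Step 2: prey: 35+7-19=23; pred: 19+13-7=25
Step 3: prey: 23+4-17=10; pred: 25+11-10=26
Step 4: prey: 10+2-7=5; pred: 26+5-10=21
Step 5: prey: 5+1-3=3; pred: 21+2-8=15
Step 6: prey: 3+0-1=2; pred: 15+0-6=9
Step 7: prey: 2+0-0=2; pred: 9+0-3=6
Step 8: prey: 2+0-0=2; pred: 6+0-2=4
Step 9: prey: 2+0-0=2; pred: 4+0-1=3
Step 10: prey: 2+0-0=2; pred: 3+0-1=2
Step 11: prey: 2+0-0=2; pred: 2+0-0=2
Steps 12-15: state stable at prey=2, pred=2 (no change)
No extinction within 15 steps

Answer: 16 both-alive 2 2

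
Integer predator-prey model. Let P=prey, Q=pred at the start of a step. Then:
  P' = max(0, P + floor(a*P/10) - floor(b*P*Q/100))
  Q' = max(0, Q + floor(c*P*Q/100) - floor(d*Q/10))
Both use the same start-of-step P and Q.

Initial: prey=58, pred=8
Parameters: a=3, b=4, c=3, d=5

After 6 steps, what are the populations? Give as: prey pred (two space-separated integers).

Answer: 0 8

Derivation:
Step 1: prey: 58+17-18=57; pred: 8+13-4=17
Step 2: prey: 57+17-38=36; pred: 17+29-8=38
Step 3: prey: 36+10-54=0; pred: 38+41-19=60
Step 4: prey: 0+0-0=0; pred: 60+0-30=30
Step 5: prey: 0+0-0=0; pred: 30+0-15=15
Step 6: prey: 0+0-0=0; pred: 15+0-7=8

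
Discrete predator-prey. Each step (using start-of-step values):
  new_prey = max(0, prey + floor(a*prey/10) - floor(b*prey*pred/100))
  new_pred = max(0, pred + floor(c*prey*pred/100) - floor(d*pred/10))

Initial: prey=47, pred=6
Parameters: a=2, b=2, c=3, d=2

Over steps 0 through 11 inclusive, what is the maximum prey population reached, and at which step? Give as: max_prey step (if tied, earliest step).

Answer: 51 1

Derivation:
Step 1: prey: 47+9-5=51; pred: 6+8-1=13
Step 2: prey: 51+10-13=48; pred: 13+19-2=30
Step 3: prey: 48+9-28=29; pred: 30+43-6=67
Step 4: prey: 29+5-38=0; pred: 67+58-13=112
Step 5: prey: 0+0-0=0; pred: 112+0-22=90
Step 6: prey: 0+0-0=0; pred: 90+0-18=72
Step 7: prey: 0+0-0=0; pred: 72+0-14=58
Step 8: prey: 0+0-0=0; pred: 58+0-11=47
Step 9: prey: 0+0-0=0; pred: 47+0-9=38
Step 10: prey: 0+0-0=0; pred: 38+0-7=31
Step 11: prey: 0+0-0=0; pred: 31+0-6=25
Max prey = 51 at step 1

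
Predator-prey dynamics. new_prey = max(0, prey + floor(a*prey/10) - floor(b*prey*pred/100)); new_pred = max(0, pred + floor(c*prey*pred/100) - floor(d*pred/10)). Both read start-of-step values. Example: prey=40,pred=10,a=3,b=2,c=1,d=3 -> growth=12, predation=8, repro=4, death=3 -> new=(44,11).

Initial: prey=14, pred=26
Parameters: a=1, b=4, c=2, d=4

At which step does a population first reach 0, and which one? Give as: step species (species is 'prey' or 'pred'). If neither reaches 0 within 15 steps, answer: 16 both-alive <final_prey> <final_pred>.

Answer: 16 both-alive 1 2

Derivation:
Step 1: prey: 14+1-14=1; pred: 26+7-10=23
Step 2: prey: 1+0-0=1; pred: 23+0-9=14
Step 3: prey: 1+0-0=1; pred: 14+0-5=9
Step 4: prey: 1+0-0=1; pred: 9+0-3=6
Step 5: prey: 1+0-0=1; pred: 6+0-2=4
Step 6: prey: 1+0-0=1; pred: 4+0-1=3
Step 7: prey: 1+0-0=1; pred: 3+0-1=2
Step 8: prey: 1+0-0=1; pred: 2+0-0=2
Steps 9-15: state stable at prey=1, pred=2 (no change)
No extinction within 15 steps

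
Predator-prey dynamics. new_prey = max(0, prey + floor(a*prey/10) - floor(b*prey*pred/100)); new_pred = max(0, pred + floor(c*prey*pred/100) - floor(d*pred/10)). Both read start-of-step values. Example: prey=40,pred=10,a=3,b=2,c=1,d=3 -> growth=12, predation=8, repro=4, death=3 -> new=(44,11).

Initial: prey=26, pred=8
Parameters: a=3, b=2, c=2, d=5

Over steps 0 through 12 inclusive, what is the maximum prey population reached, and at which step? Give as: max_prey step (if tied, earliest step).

Step 1: prey: 26+7-4=29; pred: 8+4-4=8
Step 2: prey: 29+8-4=33; pred: 8+4-4=8
Step 3: prey: 33+9-5=37; pred: 8+5-4=9
Step 4: prey: 37+11-6=42; pred: 9+6-4=11
Step 5: prey: 42+12-9=45; pred: 11+9-5=15
Step 6: prey: 45+13-13=45; pred: 15+13-7=21
Step 7: prey: 45+13-18=40; pred: 21+18-10=29
Step 8: prey: 40+12-23=29; pred: 29+23-14=38
Step 9: prey: 29+8-22=15; pred: 38+22-19=41
Step 10: prey: 15+4-12=7; pred: 41+12-20=33
Step 11: prey: 7+2-4=5; pred: 33+4-16=21
Step 12: prey: 5+1-2=4; pred: 21+2-10=13
Max prey = 45 at step 5

Answer: 45 5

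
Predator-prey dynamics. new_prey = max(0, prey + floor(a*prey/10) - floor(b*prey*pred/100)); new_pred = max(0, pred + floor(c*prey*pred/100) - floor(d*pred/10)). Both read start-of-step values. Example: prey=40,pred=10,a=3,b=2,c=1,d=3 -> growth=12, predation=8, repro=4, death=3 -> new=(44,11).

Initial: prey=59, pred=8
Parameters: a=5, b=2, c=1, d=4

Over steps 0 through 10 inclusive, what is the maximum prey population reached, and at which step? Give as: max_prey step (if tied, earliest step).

Answer: 139 4

Derivation:
Step 1: prey: 59+29-9=79; pred: 8+4-3=9
Step 2: prey: 79+39-14=104; pred: 9+7-3=13
Step 3: prey: 104+52-27=129; pred: 13+13-5=21
Step 4: prey: 129+64-54=139; pred: 21+27-8=40
Step 5: prey: 139+69-111=97; pred: 40+55-16=79
Step 6: prey: 97+48-153=0; pred: 79+76-31=124
Step 7: prey: 0+0-0=0; pred: 124+0-49=75
Step 8: prey: 0+0-0=0; pred: 75+0-30=45
Step 9: prey: 0+0-0=0; pred: 45+0-18=27
Step 10: prey: 0+0-0=0; pred: 27+0-10=17
Max prey = 139 at step 4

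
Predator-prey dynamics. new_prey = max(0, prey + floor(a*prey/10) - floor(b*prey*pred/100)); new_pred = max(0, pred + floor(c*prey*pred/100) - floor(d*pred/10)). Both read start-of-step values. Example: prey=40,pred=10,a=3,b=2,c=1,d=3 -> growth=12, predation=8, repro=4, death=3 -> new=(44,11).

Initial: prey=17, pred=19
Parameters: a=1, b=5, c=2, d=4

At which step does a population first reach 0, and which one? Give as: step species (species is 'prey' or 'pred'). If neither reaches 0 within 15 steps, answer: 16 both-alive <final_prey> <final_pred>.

Step 1: prey: 17+1-16=2; pred: 19+6-7=18
Step 2: prey: 2+0-1=1; pred: 18+0-7=11
Step 3: prey: 1+0-0=1; pred: 11+0-4=7
Step 4: prey: 1+0-0=1; pred: 7+0-2=5
Step 5: prey: 1+0-0=1; pred: 5+0-2=3
Step 6: prey: 1+0-0=1; pred: 3+0-1=2
Step 7: prey: 1+0-0=1; pred: 2+0-0=2
Steps 8-15: state stable at prey=1, pred=2 (no change)
No extinction within 15 steps

Answer: 16 both-alive 1 2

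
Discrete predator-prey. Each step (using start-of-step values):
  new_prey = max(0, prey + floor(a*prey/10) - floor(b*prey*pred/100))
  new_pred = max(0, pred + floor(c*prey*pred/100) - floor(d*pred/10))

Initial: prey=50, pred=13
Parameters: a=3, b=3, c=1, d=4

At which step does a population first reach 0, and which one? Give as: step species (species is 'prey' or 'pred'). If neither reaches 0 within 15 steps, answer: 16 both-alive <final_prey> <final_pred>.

Answer: 16 both-alive 62 5

Derivation:
Step 1: prey: 50+15-19=46; pred: 13+6-5=14
Step 2: prey: 46+13-19=40; pred: 14+6-5=15
Step 3: prey: 40+12-18=34; pred: 15+6-6=15
Step 4: prey: 34+10-15=29; pred: 15+5-6=14
Step 5: prey: 29+8-12=25; pred: 14+4-5=13
Step 6: prey: 25+7-9=23; pred: 13+3-5=11
Step 7: prey: 23+6-7=22; pred: 11+2-4=9
Step 8: prey: 22+6-5=23; pred: 9+1-3=7
Step 9: prey: 23+6-4=25; pred: 7+1-2=6
Step 10: prey: 25+7-4=28; pred: 6+1-2=5
Step 11: prey: 28+8-4=32; pred: 5+1-2=4
Step 12: prey: 32+9-3=38; pred: 4+1-1=4
Step 13: prey: 38+11-4=45; pred: 4+1-1=4
Step 14: prey: 45+13-5=53; pred: 4+1-1=4
Step 15: prey: 53+15-6=62; pred: 4+2-1=5
No extinction within 15 steps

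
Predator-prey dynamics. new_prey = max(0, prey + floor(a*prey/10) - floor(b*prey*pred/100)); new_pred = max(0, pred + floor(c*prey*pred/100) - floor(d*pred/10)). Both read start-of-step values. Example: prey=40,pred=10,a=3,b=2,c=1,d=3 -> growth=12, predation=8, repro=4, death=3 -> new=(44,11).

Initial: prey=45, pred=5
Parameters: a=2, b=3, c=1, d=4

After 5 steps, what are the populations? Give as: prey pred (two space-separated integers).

Answer: 59 5

Derivation:
Step 1: prey: 45+9-6=48; pred: 5+2-2=5
Step 2: prey: 48+9-7=50; pred: 5+2-2=5
Step 3: prey: 50+10-7=53; pred: 5+2-2=5
Step 4: prey: 53+10-7=56; pred: 5+2-2=5
Step 5: prey: 56+11-8=59; pred: 5+2-2=5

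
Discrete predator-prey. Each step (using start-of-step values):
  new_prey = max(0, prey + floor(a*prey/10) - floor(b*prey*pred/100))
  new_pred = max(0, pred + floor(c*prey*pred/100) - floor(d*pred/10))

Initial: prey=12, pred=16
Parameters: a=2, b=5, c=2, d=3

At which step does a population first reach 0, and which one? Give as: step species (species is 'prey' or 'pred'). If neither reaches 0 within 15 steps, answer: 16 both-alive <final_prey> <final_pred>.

Answer: 16 both-alive 2 3

Derivation:
Step 1: prey: 12+2-9=5; pred: 16+3-4=15
Step 2: prey: 5+1-3=3; pred: 15+1-4=12
Step 3: prey: 3+0-1=2; pred: 12+0-3=9
Step 4: prey: 2+0-0=2; pred: 9+0-2=7
Step 5: prey: 2+0-0=2; pred: 7+0-2=5
Step 6: prey: 2+0-0=2; pred: 5+0-1=4
Step 7: prey: 2+0-0=2; pred: 4+0-1=3
Step 8: prey: 2+0-0=2; pred: 3+0-0=3
Steps 9-15: state stable at prey=2, pred=3 (no change)
No extinction within 15 steps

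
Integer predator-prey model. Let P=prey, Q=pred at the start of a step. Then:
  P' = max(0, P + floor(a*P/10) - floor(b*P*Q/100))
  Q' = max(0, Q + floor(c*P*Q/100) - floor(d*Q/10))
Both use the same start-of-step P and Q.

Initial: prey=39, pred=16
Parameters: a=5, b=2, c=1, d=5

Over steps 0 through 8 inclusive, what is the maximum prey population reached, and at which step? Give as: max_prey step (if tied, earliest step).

Step 1: prey: 39+19-12=46; pred: 16+6-8=14
Step 2: prey: 46+23-12=57; pred: 14+6-7=13
Step 3: prey: 57+28-14=71; pred: 13+7-6=14
Step 4: prey: 71+35-19=87; pred: 14+9-7=16
Step 5: prey: 87+43-27=103; pred: 16+13-8=21
Step 6: prey: 103+51-43=111; pred: 21+21-10=32
Step 7: prey: 111+55-71=95; pred: 32+35-16=51
Step 8: prey: 95+47-96=46; pred: 51+48-25=74
Max prey = 111 at step 6

Answer: 111 6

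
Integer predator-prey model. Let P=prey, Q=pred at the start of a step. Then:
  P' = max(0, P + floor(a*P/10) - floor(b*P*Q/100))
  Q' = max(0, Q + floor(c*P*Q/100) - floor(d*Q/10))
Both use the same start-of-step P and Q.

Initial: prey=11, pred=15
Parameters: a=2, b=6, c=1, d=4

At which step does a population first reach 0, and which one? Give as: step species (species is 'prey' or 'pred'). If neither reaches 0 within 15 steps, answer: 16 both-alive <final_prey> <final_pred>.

Answer: 16 both-alive 2 2

Derivation:
Step 1: prey: 11+2-9=4; pred: 15+1-6=10
Step 2: prey: 4+0-2=2; pred: 10+0-4=6
Step 3: prey: 2+0-0=2; pred: 6+0-2=4
Step 4: prey: 2+0-0=2; pred: 4+0-1=3
Step 5: prey: 2+0-0=2; pred: 3+0-1=2
Step 6: prey: 2+0-0=2; pred: 2+0-0=2
Steps 7-15: state stable at prey=2, pred=2 (no change)
No extinction within 15 steps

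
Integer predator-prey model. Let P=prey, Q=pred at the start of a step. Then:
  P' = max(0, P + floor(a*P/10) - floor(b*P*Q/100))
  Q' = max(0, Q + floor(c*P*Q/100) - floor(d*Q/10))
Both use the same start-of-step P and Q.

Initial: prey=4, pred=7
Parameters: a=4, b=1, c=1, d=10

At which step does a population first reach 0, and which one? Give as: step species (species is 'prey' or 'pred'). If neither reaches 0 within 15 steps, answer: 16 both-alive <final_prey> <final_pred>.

Answer: 1 pred

Derivation:
Step 1: prey: 4+1-0=5; pred: 7+0-7=0
First extinction: pred at step 1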